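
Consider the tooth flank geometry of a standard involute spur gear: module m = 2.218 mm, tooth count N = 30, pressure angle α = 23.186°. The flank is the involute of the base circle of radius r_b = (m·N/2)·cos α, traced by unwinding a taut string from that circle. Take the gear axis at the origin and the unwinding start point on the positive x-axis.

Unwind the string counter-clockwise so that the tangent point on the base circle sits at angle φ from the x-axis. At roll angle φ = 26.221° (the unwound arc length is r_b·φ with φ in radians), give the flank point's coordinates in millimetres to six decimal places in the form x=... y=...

x=33.619677 y=0.956782

pitch radius r_p = m·N/2 = 2.218·30/2 = 33.270000
base radius r_b = r_p·cos α = 33.270000·cos 23.186° = 30.582834
roll angle φ = 26.221° = 0.45764278 rad
x = r_b·(cos φ + φ·sin φ) = 30.582834·(0.89709649 + 0.45764278·0.44183469) = 33.619677
y = r_b·(sin φ − φ·cos φ) = 30.582834·(0.44183469 − 0.45764278·0.89709649) = 0.956782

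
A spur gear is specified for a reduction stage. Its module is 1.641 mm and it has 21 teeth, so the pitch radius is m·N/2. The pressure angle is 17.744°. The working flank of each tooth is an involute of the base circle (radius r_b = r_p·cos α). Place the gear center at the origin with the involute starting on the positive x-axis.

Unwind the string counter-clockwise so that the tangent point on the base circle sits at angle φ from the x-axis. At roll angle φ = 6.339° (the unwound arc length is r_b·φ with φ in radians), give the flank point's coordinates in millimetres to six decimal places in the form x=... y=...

x=16.510936 y=0.007399

pitch radius r_p = m·N/2 = 1.641·21/2 = 17.230500
base radius r_b = r_p·cos α = 17.230500·cos 17.744° = 16.410806
roll angle φ = 6.339° = 0.11063642 rad
x = r_b·(cos φ + φ·sin φ) = 16.410806·(0.99388603 + 0.11063642·0.11041085) = 16.510936
y = r_b·(sin φ − φ·cos φ) = 16.410806·(0.11041085 − 0.11063642·0.99388603) = 0.007399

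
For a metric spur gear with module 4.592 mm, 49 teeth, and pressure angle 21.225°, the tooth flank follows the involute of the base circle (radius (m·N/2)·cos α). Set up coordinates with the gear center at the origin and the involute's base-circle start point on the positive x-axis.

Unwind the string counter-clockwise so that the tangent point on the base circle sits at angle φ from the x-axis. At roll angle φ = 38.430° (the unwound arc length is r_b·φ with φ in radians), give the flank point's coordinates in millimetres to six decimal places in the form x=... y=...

pitch radius r_p = m·N/2 = 4.592·49/2 = 112.504000
base radius r_b = r_p·cos α = 112.504000·cos 21.225° = 104.872395
roll angle φ = 38.430° = 0.67073003 rad
x = r_b·(cos φ + φ·sin φ) = 104.872395·(0.78336812 + 0.67073003·0.62155804) = 125.874745
y = r_b·(sin φ − φ·cos φ) = 104.872395·(0.62155804 − 0.67073003·0.78336812) = 10.081332

x=125.874745 y=10.081332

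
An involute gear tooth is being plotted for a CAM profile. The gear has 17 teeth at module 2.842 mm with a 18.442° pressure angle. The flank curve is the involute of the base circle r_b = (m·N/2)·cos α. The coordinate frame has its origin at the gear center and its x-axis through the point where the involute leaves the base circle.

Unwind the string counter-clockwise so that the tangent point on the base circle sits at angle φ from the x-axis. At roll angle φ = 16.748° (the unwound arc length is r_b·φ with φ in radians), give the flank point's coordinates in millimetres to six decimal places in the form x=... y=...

x=23.874621 y=0.189161

pitch radius r_p = m·N/2 = 2.842·17/2 = 24.157000
base radius r_b = r_p·cos α = 24.157000·cos 18.442° = 22.916402
roll angle φ = 16.748° = 0.29230774 rad
x = r_b·(cos φ + φ·sin φ) = 22.916402·(0.95758142 + 0.29230774·0.28816284) = 23.874621
y = r_b·(sin φ − φ·cos φ) = 22.916402·(0.28816284 − 0.29230774·0.95758142) = 0.189161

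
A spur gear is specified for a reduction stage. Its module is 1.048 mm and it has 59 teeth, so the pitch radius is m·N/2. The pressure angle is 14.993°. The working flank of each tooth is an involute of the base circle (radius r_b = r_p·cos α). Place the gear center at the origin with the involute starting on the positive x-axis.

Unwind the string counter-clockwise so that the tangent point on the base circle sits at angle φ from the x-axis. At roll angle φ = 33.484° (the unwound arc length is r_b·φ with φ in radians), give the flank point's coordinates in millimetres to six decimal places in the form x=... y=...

pitch radius r_p = m·N/2 = 1.048·59/2 = 30.916000
base radius r_b = r_p·cos α = 30.916000·cos 14.993° = 29.863540
roll angle φ = 33.484° = 0.58440605 rad
x = r_b·(cos φ + φ·sin φ) = 29.863540·(0.83403992 + 0.58440605·0.55170410) = 34.535964
y = r_b·(sin φ − φ·cos φ) = 29.863540·(0.55170410 − 0.58440605·0.83403992) = 1.919811

x=34.535964 y=1.919811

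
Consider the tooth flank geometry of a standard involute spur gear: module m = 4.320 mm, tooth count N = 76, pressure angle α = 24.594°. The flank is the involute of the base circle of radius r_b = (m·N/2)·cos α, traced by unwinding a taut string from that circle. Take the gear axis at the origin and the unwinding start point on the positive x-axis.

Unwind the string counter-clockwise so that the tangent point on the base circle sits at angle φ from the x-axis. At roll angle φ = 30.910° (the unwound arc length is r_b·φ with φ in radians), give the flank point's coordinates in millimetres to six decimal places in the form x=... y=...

x=169.433664 y=7.587173

pitch radius r_p = m·N/2 = 4.320·76/2 = 164.160000
base radius r_b = r_p·cos α = 164.160000·cos 24.594° = 149.267355
roll angle φ = 30.910° = 0.53948127 rad
x = r_b·(cos φ + φ·sin φ) = 149.267355·(0.85797526 + 0.53948127·0.51369100) = 169.433664
y = r_b·(sin φ − φ·cos φ) = 149.267355·(0.51369100 − 0.53948127·0.85797526) = 7.587173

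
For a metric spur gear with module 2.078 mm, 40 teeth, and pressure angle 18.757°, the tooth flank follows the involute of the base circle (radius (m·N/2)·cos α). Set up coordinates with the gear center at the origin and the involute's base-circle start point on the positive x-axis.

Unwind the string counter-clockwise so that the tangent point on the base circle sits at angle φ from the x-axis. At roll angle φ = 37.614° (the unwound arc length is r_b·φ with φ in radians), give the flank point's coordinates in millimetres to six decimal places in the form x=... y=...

pitch radius r_p = m·N/2 = 2.078·40/2 = 41.560000
base radius r_b = r_p·cos α = 41.560000·cos 18.757° = 39.352784
roll angle φ = 37.614° = 0.65648814 rad
x = r_b·(cos φ + φ·sin φ) = 39.352784·(0.79214053 + 0.65648814·0.61033874) = 46.940814
y = r_b·(sin φ − φ·cos φ) = 39.352784·(0.61033874 − 0.65648814·0.79214053) = 3.553866

x=46.940814 y=3.553866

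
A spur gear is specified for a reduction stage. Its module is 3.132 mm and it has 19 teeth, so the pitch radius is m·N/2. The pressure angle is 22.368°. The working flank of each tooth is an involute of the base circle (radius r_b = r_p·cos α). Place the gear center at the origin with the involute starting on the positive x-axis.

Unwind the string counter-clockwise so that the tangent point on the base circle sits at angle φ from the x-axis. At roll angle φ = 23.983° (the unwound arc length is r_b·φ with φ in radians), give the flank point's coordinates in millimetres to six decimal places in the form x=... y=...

pitch radius r_p = m·N/2 = 3.132·19/2 = 29.754000
base radius r_b = r_p·cos α = 29.754000·cos 22.368° = 27.515271
roll angle φ = 23.983° = 0.41858231 rad
x = r_b·(cos φ + φ·sin φ) = 27.515271·(0.91366610 + 0.41858231·0.40646557) = 29.821199
y = r_b·(sin φ − φ·cos φ) = 27.515271·(0.40646557 − 0.41858231·0.91366610) = 0.660947

x=29.821199 y=0.660947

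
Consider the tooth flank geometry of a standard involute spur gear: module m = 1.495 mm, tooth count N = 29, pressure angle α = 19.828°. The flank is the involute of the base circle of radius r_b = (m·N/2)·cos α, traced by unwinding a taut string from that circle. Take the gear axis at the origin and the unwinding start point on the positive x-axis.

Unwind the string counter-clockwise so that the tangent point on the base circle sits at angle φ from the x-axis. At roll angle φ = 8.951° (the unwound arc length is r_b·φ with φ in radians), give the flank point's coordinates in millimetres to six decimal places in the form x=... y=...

x=20.639684 y=0.025854

pitch radius r_p = m·N/2 = 1.495·29/2 = 21.677500
base radius r_b = r_p·cos α = 21.677500·cos 19.828° = 20.392352
roll angle φ = 8.951° = 0.15622442 rad
x = r_b·(cos φ + φ·sin φ) = 20.392352·(0.98782176 + 0.15622442·0.15558973) = 20.639684
y = r_b·(sin φ − φ·cos φ) = 20.392352·(0.15558973 − 0.15622442·0.98782176) = 0.025854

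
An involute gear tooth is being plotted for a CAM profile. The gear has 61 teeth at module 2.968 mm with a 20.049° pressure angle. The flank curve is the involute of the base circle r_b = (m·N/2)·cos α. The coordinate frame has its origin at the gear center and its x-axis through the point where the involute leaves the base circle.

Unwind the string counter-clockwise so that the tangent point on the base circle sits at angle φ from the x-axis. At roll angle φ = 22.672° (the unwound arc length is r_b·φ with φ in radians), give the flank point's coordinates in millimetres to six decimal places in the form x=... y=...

x=91.437486 y=1.728937

pitch radius r_p = m·N/2 = 2.968·61/2 = 90.524000
base radius r_b = r_p·cos α = 90.524000·cos 20.049° = 85.038225
roll angle φ = 22.672° = 0.39570105 rad
x = r_b·(cos φ + φ·sin φ) = 85.038225·(0.92272657 + 0.39570105·0.38545516) = 91.437486
y = r_b·(sin φ − φ·cos φ) = 85.038225·(0.38545516 − 0.39570105·0.92272657) = 1.728937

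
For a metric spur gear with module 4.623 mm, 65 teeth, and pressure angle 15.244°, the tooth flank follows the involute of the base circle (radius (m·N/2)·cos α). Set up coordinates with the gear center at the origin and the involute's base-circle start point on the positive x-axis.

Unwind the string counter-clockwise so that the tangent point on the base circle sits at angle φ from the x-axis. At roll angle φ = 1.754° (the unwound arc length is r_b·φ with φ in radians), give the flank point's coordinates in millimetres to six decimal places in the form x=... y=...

x=145.028931 y=0.001386

pitch radius r_p = m·N/2 = 4.623·65/2 = 150.247500
base radius r_b = r_p·cos α = 150.247500·cos 15.244° = 144.961021
roll angle φ = 1.754° = 0.03061308 rad
x = r_b·(cos φ + φ·sin φ) = 144.961021·(0.99953146 + 0.03061308·0.03060829) = 145.028931
y = r_b·(sin φ − φ·cos φ) = 144.961021·(0.03060829 − 0.03061308·0.99953146) = 0.001386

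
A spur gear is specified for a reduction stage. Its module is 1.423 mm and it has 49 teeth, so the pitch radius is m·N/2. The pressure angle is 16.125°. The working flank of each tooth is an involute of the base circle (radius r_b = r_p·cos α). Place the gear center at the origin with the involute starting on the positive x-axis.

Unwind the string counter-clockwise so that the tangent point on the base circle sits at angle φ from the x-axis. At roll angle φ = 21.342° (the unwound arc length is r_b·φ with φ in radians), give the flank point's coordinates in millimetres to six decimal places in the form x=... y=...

pitch radius r_p = m·N/2 = 1.423·49/2 = 34.863500
base radius r_b = r_p·cos α = 34.863500·cos 16.125° = 33.491902
roll angle φ = 21.342° = 0.37248817 rad
x = r_b·(cos φ + φ·sin φ) = 33.491902·(0.93142470 + 0.37248817·0.36393410) = 35.735386
y = r_b·(sin φ − φ·cos φ) = 33.491902·(0.36393410 − 0.37248817·0.93142470) = 0.569008

x=35.735386 y=0.569008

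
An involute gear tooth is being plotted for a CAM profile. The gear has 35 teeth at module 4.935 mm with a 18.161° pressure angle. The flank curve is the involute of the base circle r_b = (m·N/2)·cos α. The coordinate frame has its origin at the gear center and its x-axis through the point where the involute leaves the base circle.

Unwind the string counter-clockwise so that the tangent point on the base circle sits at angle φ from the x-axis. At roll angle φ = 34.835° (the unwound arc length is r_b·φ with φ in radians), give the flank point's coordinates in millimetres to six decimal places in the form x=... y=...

x=95.853891 y=5.923142

pitch radius r_p = m·N/2 = 4.935·35/2 = 86.362500
base radius r_b = r_p·cos α = 86.362500·cos 18.161° = 82.060303
roll angle φ = 34.835° = 0.60798544 rad
x = r_b·(cos φ + φ·sin φ) = 82.060303·(0.82080043 + 0.60798544·0.57121507) = 95.853891
y = r_b·(sin φ − φ·cos φ) = 82.060303·(0.57121507 − 0.60798544·0.82080043) = 5.923142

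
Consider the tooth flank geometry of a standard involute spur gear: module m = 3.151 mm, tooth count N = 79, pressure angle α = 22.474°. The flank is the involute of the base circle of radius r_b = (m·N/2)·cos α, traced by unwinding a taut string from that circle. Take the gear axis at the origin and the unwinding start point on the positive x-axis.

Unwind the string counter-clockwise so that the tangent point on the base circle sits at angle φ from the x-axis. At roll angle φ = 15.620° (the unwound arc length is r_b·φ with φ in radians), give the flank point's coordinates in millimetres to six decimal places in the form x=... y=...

x=119.206669 y=0.771019

pitch radius r_p = m·N/2 = 3.151·79/2 = 124.464500
base radius r_b = r_p·cos α = 124.464500·cos 22.474° = 115.011806
roll angle φ = 15.620° = 0.27262043 rad
x = r_b·(cos φ + φ·sin φ) = 115.011806·(0.96306864 + 0.27262043·0.26925601) = 119.206669
y = r_b·(sin φ − φ·cos φ) = 115.011806·(0.26925601 − 0.27262043·0.96306864) = 0.771019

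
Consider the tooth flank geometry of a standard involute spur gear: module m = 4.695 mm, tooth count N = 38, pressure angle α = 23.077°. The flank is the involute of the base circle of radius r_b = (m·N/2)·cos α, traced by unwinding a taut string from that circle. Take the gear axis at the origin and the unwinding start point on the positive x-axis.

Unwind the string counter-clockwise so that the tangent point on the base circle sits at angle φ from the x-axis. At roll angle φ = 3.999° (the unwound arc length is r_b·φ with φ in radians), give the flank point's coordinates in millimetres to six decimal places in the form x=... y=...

x=82.266368 y=0.009297

pitch radius r_p = m·N/2 = 4.695·38/2 = 89.205000
base radius r_b = r_p·cos α = 89.205000·cos 23.077° = 82.066719
roll angle φ = 3.999° = 0.06979572 rad
x = r_b·(cos φ + φ·sin φ) = 82.066719·(0.99756527 + 0.06979572·0.06973906) = 82.266368
y = r_b·(sin φ − φ·cos φ) = 82.066719·(0.06973906 − 0.06979572·0.99756527) = 0.009297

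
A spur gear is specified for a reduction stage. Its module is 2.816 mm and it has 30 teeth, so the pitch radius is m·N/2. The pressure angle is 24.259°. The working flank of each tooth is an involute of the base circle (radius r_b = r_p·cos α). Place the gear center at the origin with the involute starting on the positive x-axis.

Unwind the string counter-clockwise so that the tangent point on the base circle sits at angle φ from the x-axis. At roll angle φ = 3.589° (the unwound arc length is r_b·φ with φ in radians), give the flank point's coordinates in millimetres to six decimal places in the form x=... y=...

x=38.585581 y=0.003154

pitch radius r_p = m·N/2 = 2.816·30/2 = 42.240000
base radius r_b = r_p·cos α = 42.240000·cos 24.259° = 38.510103
roll angle φ = 3.589° = 0.06263987 rad
x = r_b·(cos φ + φ·sin φ) = 38.510103·(0.99803876 + 0.06263987·0.06259891) = 38.585581
y = r_b·(sin φ − φ·cos φ) = 38.510103·(0.06259891 − 0.06263987·0.99803876) = 0.003154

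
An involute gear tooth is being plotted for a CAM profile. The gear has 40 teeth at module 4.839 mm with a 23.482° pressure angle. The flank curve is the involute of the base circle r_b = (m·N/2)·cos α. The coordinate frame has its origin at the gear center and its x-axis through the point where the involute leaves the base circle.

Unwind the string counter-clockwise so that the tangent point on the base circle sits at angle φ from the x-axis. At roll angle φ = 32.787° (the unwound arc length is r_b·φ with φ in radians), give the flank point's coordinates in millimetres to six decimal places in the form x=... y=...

x=102.130395 y=5.365004

pitch radius r_p = m·N/2 = 4.839·40/2 = 96.780000
base radius r_b = r_p·cos α = 96.780000·cos 23.482° = 88.765193
roll angle φ = 32.787° = 0.57224110 rad
x = r_b·(cos φ + φ·sin φ) = 88.765193·(0.84068949 + 0.57224110·0.54151748) = 102.130395
y = r_b·(sin φ − φ·cos φ) = 88.765193·(0.54151748 − 0.57224110·0.84068949) = 5.365004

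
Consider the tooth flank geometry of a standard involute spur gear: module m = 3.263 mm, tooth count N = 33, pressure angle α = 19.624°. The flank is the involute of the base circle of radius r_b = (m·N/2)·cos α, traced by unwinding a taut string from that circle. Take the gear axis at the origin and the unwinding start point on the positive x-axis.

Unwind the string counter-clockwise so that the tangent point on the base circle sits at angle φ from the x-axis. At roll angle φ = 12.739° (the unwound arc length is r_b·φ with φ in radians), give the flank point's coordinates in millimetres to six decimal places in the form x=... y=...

pitch radius r_p = m·N/2 = 3.263·33/2 = 53.839500
base radius r_b = r_p·cos α = 53.839500·cos 19.624° = 50.712333
roll angle φ = 12.739° = 0.22233749 rad
x = r_b·(cos φ + φ·sin φ) = 50.712333·(0.97538467 + 0.22233749·0.22051018) = 51.950340
y = r_b·(sin φ − φ·cos φ) = 50.712333·(0.22051018 − 0.22233749·0.97538467) = 0.184877

x=51.950340 y=0.184877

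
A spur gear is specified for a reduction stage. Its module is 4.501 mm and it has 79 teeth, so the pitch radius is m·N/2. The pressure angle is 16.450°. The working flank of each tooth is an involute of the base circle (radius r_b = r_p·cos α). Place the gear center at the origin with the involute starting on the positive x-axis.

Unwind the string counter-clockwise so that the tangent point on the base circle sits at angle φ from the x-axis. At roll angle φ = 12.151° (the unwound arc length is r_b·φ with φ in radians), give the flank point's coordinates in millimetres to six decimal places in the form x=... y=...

x=174.303532 y=0.539694

pitch radius r_p = m·N/2 = 4.501·79/2 = 177.789500
base radius r_b = r_p·cos α = 177.789500·cos 16.450° = 170.512081
roll angle φ = 12.151° = 0.21207496 rad
x = r_b·(cos φ + φ·sin φ) = 170.512081·(0.97759626 + 0.21207496·0.21048882) = 174.303532
y = r_b·(sin φ − φ·cos φ) = 170.512081·(0.21048882 − 0.21207496·0.97759626) = 0.539694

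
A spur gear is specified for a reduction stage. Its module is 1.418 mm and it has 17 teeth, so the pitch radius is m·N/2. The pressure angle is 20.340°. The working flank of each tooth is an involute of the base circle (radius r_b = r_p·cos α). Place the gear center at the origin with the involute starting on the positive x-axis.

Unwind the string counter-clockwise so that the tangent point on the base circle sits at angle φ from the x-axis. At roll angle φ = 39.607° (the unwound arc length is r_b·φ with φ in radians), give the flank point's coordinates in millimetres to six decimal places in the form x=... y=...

x=13.687576 y=1.185944

pitch radius r_p = m·N/2 = 1.418·17/2 = 12.053000
base radius r_b = r_p·cos α = 12.053000·cos 20.340° = 11.301453
roll angle φ = 39.607° = 0.69127256 rad
x = r_b·(cos φ + φ·sin φ) = 11.301453·(0.77043536 + 0.69127256·0.63751812) = 13.687576
y = r_b·(sin φ − φ·cos φ) = 11.301453·(0.63751812 − 0.69127256·0.77043536) = 1.185944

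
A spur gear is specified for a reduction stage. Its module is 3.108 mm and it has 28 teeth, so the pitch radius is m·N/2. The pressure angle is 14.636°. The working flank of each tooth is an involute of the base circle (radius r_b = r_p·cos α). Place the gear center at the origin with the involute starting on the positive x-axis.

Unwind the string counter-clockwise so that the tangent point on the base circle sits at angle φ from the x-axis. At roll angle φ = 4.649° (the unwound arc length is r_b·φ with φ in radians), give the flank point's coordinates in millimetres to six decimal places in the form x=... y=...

x=42.238422 y=0.007492

pitch radius r_p = m·N/2 = 3.108·28/2 = 43.512000
base radius r_b = r_p·cos α = 43.512000·cos 14.636° = 42.100062
roll angle φ = 4.649° = 0.08114036 rad
x = r_b·(cos φ + φ·sin φ) = 42.100062·(0.99670993 + 0.08114036·0.08105135) = 42.238422
y = r_b·(sin φ − φ·cos φ) = 42.100062·(0.08105135 − 0.08114036·0.99670993) = 0.007492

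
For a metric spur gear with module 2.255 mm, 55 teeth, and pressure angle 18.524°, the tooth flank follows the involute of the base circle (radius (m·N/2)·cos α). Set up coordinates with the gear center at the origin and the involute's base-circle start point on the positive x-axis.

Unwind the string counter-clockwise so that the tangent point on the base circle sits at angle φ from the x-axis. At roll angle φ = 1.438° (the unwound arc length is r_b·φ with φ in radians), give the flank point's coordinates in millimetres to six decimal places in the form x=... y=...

x=58.818189 y=0.000310

pitch radius r_p = m·N/2 = 2.255·55/2 = 62.012500
base radius r_b = r_p·cos α = 62.012500·cos 18.524° = 58.799673
roll angle φ = 1.438° = 0.02509783 rad
x = r_b·(cos φ + φ·sin φ) = 58.799673·(0.99968507 + 0.02509783·0.02509520) = 58.818189
y = r_b·(sin φ − φ·cos φ) = 58.799673·(0.02509520 − 0.02509783·0.99968507) = 0.000310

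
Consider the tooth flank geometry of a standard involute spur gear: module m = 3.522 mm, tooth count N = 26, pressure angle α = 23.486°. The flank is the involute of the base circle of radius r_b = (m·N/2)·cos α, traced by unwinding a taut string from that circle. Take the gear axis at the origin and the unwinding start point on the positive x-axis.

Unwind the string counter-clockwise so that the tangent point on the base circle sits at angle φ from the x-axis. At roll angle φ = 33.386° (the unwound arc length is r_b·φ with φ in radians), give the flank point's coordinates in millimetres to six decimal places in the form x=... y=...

pitch radius r_p = m·N/2 = 3.522·26/2 = 45.786000
base radius r_b = r_p·cos α = 45.786000·cos 23.486° = 41.992972
roll angle φ = 33.386° = 0.58269562 rad
x = r_b·(cos φ + φ·sin φ) = 41.992972·(0.83498235 + 0.58269562·0.55027673) = 48.528179
y = r_b·(sin φ − φ·cos φ) = 41.992972·(0.55027673 − 0.58269562·0.83498235) = 2.676471

x=48.528179 y=2.676471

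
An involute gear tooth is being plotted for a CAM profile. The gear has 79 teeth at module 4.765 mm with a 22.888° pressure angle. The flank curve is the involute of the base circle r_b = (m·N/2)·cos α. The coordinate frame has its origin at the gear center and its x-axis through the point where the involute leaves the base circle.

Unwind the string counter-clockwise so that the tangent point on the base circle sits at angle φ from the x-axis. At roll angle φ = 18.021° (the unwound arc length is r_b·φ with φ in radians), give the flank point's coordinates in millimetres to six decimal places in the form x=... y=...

x=181.764446 y=1.780699

pitch radius r_p = m·N/2 = 4.765·79/2 = 188.217500
base radius r_b = r_p·cos α = 188.217500·cos 22.888° = 173.398550
roll angle φ = 18.021° = 0.31452578 rad
x = r_b·(cos φ + φ·sin φ) = 173.398550·(0.95094319 + 0.31452578·0.30936555) = 181.764446
y = r_b·(sin φ − φ·cos φ) = 173.398550·(0.30936555 − 0.31452578·0.95094319) = 1.780699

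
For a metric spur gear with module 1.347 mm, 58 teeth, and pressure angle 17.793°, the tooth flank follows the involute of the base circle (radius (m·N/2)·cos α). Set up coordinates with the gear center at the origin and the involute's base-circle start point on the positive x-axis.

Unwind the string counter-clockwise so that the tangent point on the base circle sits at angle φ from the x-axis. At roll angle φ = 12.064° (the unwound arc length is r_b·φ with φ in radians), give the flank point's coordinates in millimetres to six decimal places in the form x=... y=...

pitch radius r_p = m·N/2 = 1.347·58/2 = 39.063000
base radius r_b = r_p·cos α = 39.063000·cos 17.793° = 37.194489
roll angle φ = 12.064° = 0.21055652 rad
x = r_b·(cos φ + φ·sin φ) = 37.194489·(0.97791475 + 0.21055652·0.20900416) = 38.009864
y = r_b·(sin φ − φ·cos φ) = 37.194489·(0.20900416 − 0.21055652·0.97791475) = 0.115222

x=38.009864 y=0.115222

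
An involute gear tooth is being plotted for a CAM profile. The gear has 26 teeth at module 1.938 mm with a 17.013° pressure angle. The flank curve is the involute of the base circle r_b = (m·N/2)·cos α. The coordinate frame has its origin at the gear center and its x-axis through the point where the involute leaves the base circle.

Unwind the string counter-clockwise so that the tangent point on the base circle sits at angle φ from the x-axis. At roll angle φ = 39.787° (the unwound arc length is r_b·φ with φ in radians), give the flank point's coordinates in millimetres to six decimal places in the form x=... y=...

x=29.218350 y=2.561588

pitch radius r_p = m·N/2 = 1.938·26/2 = 25.194000
base radius r_b = r_p·cos α = 25.194000·cos 17.013° = 24.091470
roll angle φ = 39.787° = 0.69441415 rad
x = r_b·(cos φ + φ·sin φ) = 24.091470·(0.76842874 + 0.69441415·0.63993537) = 29.218350
y = r_b·(sin φ − φ·cos φ) = 24.091470·(0.63993537 − 0.69441415·0.76842874) = 2.561588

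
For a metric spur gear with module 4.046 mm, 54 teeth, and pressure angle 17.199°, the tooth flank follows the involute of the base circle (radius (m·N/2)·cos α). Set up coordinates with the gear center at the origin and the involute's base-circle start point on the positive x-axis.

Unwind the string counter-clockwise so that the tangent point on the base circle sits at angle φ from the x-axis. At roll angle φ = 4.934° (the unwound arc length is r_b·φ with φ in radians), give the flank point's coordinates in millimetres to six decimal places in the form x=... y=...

x=104.743307 y=0.022198

pitch radius r_p = m·N/2 = 4.046·54/2 = 109.242000
base radius r_b = r_p·cos α = 109.242000·cos 17.199° = 104.357083
roll angle φ = 4.934° = 0.08611455 rad
x = r_b·(cos φ + φ·sin φ) = 104.357083·(0.99629443 + 0.08611455·0.08600815) = 104.743307
y = r_b·(sin φ − φ·cos φ) = 104.357083·(0.08600815 − 0.08611455·0.99629443) = 0.022198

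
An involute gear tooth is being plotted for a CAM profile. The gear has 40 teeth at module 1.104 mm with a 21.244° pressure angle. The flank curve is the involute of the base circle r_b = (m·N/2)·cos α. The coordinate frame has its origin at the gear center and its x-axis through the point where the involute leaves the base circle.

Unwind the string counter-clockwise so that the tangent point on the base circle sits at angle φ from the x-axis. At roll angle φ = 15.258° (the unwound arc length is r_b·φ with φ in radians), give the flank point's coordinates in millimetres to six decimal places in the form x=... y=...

x=21.296405 y=0.128634

pitch radius r_p = m·N/2 = 1.104·40/2 = 22.080000
base radius r_b = r_p·cos α = 22.080000·cos 21.244° = 20.579572
roll angle φ = 15.258° = 0.26630234 rad
x = r_b·(cos φ + φ·sin φ) = 20.579572·(0.96475059 + 0.26630234·0.26316592) = 21.296405
y = r_b·(sin φ − φ·cos φ) = 20.579572·(0.26316592 − 0.26630234·0.96475059) = 0.128634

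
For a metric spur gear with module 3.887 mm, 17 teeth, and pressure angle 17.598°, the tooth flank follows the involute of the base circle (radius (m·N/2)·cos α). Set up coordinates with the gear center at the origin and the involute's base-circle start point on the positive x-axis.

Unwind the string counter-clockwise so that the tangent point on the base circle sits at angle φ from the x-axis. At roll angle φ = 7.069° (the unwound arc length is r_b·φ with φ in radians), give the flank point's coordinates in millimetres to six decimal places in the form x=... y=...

x=31.732075 y=0.019685

pitch radius r_p = m·N/2 = 3.887·17/2 = 33.039500
base radius r_b = r_p·cos α = 33.039500·cos 17.598° = 31.493292
roll angle φ = 7.069° = 0.12337732 rad
x = r_b·(cos φ + φ·sin φ) = 31.493292·(0.99239867 + 0.12337732·0.12306456) = 31.732075
y = r_b·(sin φ − φ·cos φ) = 31.493292·(0.12306456 − 0.12337732·0.99239867) = 0.019685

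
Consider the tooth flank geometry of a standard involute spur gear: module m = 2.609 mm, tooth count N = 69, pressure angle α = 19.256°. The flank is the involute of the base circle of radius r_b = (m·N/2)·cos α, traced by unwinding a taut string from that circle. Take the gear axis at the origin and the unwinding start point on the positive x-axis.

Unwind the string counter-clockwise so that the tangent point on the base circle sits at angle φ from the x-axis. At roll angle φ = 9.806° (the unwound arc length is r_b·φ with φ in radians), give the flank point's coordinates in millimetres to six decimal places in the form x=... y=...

x=86.210229 y=0.141581

pitch radius r_p = m·N/2 = 2.609·69/2 = 90.010500
base radius r_b = r_p·cos α = 90.010500·cos 19.256° = 84.974817
roll angle φ = 9.806° = 0.17114699 rad
x = r_b·(cos φ + φ·sin φ) = 84.974817·(0.98539007 + 0.17114699·0.17031269) = 86.210229
y = r_b·(sin φ − φ·cos φ) = 84.974817·(0.17031269 − 0.17114699·0.98539007) = 0.141581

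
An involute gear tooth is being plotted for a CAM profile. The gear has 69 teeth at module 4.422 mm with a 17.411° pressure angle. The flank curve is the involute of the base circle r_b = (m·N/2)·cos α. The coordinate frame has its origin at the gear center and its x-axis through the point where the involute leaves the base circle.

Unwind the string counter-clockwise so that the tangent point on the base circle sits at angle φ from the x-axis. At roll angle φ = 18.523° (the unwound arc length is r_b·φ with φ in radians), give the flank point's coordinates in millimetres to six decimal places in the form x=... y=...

x=152.978638 y=1.622439

pitch radius r_p = m·N/2 = 4.422·69/2 = 152.559000
base radius r_b = r_p·cos α = 152.559000·cos 17.411° = 145.569189
roll angle φ = 18.523° = 0.32328734 rad
x = r_b·(cos φ + φ·sin φ) = 145.569189·(0.94819620 + 0.32328734·0.31768531) = 152.978638
y = r_b·(sin φ − φ·cos φ) = 145.569189·(0.31768531 − 0.32328734·0.94819620) = 1.622439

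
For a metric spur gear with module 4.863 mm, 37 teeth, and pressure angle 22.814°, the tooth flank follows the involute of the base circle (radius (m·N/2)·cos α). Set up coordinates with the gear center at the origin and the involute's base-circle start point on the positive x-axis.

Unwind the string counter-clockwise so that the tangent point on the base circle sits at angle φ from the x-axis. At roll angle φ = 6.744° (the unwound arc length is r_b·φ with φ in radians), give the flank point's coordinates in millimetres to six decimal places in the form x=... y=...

pitch radius r_p = m·N/2 = 4.863·37/2 = 89.965500
base radius r_b = r_p·cos α = 89.965500·cos 22.814° = 82.927358
roll angle φ = 6.744° = 0.11770500 rad
x = r_b·(cos φ + φ·sin φ) = 82.927358·(0.99308076 + 0.11770500·0.11743340) = 83.499827
y = r_b·(sin φ − φ·cos φ) = 82.927358·(0.11743340 − 0.11770500·0.99308076) = 0.045015

x=83.499827 y=0.045015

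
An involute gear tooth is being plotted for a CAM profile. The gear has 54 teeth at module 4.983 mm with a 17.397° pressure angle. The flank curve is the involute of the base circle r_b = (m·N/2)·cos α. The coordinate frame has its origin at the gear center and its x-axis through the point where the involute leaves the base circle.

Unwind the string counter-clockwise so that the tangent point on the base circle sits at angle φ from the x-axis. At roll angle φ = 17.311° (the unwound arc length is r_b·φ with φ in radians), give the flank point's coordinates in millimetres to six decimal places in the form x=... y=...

x=134.113380 y=1.169573

pitch radius r_p = m·N/2 = 4.983·54/2 = 134.541000
base radius r_b = r_p·cos α = 134.541000·cos 17.397° = 128.386554
roll angle φ = 17.311° = 0.30213395 rad
x = r_b·(cos φ + φ·sin φ) = 128.386554·(0.95470369 + 0.30213395·0.29755817) = 134.113380
y = r_b·(sin φ − φ·cos φ) = 128.386554·(0.29755817 − 0.30213395·0.95470369) = 1.169573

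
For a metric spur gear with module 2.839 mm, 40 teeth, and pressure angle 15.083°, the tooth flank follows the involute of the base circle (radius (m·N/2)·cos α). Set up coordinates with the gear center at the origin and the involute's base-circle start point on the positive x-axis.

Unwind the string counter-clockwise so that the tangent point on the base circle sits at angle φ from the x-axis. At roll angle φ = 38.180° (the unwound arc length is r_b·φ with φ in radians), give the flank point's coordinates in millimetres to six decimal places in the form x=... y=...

x=65.677779 y=5.171067

pitch radius r_p = m·N/2 = 2.839·40/2 = 56.780000
base radius r_b = r_p·cos α = 56.780000·cos 15.083° = 54.823922
roll angle φ = 38.180° = 0.66636671 rad
x = r_b·(cos φ + φ·sin φ) = 54.823922·(0.78607271 + 0.66636671·0.61813404) = 65.677779
y = r_b·(sin φ − φ·cos φ) = 54.823922·(0.61813404 − 0.66636671·0.78607271) = 5.171067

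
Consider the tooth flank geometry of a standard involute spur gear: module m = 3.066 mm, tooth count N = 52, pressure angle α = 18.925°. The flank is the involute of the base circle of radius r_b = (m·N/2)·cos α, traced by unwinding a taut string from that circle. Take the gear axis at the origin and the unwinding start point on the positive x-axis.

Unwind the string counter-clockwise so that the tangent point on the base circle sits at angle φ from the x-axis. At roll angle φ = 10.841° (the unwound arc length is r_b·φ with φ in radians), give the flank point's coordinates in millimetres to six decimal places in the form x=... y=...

pitch radius r_p = m·N/2 = 3.066·52/2 = 79.716000
base radius r_b = r_p·cos α = 79.716000·cos 18.925° = 75.406867
roll angle φ = 10.841° = 0.18921114 rad
x = r_b·(cos φ + φ·sin φ) = 75.406867·(0.98215291 + 0.18921114·0.18808418) = 76.744625
y = r_b·(sin φ − φ·cos φ) = 75.406867·(0.18808418 − 0.18921114·0.98215291) = 0.169658

x=76.744625 y=0.169658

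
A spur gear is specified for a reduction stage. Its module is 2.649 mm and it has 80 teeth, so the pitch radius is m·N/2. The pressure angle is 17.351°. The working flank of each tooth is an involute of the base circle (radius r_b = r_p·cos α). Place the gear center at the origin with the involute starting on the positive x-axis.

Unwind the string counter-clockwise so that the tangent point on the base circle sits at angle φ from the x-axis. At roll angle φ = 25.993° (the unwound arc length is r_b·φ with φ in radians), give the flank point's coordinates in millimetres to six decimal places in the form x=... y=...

x=111.016626 y=3.083410

pitch radius r_p = m·N/2 = 2.649·80/2 = 105.960000
base radius r_b = r_p·cos α = 105.960000·cos 17.351° = 101.138367
roll angle φ = 25.993° = 0.45366343 rad
x = r_b·(cos φ + φ·sin φ) = 101.138367·(0.89884760 + 0.45366343·0.43826134) = 111.016626
y = r_b·(sin φ − φ·cos φ) = 101.138367·(0.43826134 − 0.45366343·0.89884760) = 3.083410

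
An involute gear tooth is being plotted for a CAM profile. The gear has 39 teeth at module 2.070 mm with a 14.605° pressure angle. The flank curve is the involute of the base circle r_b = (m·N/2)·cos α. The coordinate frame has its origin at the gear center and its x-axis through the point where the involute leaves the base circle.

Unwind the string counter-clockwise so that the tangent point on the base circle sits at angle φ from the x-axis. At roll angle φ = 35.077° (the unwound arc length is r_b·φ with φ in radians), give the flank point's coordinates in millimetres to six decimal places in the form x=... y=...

x=45.708934 y=2.877085

pitch radius r_p = m·N/2 = 2.070·39/2 = 40.365000
base radius r_b = r_p·cos α = 40.365000·cos 14.605° = 39.060693
roll angle φ = 35.077° = 0.61220914 rad
x = r_b·(cos φ + φ·sin φ) = 39.060693·(0.81838047 + 0.61220914·0.57467678) = 45.708934
y = r_b·(sin φ − φ·cos φ) = 39.060693·(0.57467678 − 0.61220914·0.81838047) = 2.877085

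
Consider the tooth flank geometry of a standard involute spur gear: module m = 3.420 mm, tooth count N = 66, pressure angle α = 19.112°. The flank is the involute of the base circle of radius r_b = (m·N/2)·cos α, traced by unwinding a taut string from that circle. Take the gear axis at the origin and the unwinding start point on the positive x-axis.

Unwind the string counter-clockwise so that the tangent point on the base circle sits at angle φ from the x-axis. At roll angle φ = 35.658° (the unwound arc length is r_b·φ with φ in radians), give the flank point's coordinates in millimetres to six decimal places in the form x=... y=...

pitch radius r_p = m·N/2 = 3.420·66/2 = 112.860000
base radius r_b = r_p·cos α = 112.860000·cos 19.112° = 106.639197
roll angle φ = 35.658° = 0.62234950 rad
x = r_b·(cos φ + φ·sin φ) = 106.639197·(0.81251107 + 0.62234950·0.58294577) = 125.333803
y = r_b·(sin φ − φ·cos φ) = 106.639197·(0.58294577 − 0.62234950·0.81251107) = 8.241067

x=125.333803 y=8.241067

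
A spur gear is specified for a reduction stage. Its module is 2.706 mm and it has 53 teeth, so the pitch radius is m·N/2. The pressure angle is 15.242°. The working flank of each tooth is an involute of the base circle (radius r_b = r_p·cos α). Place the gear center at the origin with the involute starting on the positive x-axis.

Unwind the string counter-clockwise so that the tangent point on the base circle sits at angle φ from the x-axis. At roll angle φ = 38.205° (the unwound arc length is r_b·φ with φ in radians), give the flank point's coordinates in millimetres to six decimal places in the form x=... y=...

pitch radius r_p = m·N/2 = 2.706·53/2 = 71.709000
base radius r_b = r_p·cos α = 71.709000·cos 15.242° = 69.186567
roll angle φ = 38.205° = 0.66680304 rad
x = r_b·(cos φ + φ·sin φ) = 69.186567·(0.78580292 + 0.66680304·0.61847697) = 82.899708
y = r_b·(sin φ − φ·cos φ) = 69.186567·(0.61847697 − 0.66680304·0.78580292) = 6.538213

x=82.899708 y=6.538213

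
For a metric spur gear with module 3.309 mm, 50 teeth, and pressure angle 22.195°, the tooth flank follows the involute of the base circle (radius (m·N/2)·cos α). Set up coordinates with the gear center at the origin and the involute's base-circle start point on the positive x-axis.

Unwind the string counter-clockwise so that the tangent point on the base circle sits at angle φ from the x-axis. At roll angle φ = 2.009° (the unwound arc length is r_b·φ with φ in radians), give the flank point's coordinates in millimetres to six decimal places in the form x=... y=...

pitch radius r_p = m·N/2 = 3.309·50/2 = 82.725000
base radius r_b = r_p·cos α = 82.725000·cos 22.195° = 76.595372
roll angle φ = 2.009° = 0.03506366 rad
x = r_b·(cos φ + φ·sin φ) = 76.595372·(0.99938533 + 0.03506366·0.03505648) = 76.642443
y = r_b·(sin φ − φ·cos φ) = 76.595372·(0.03505648 − 0.03506366·0.99938533) = 0.001101

x=76.642443 y=0.001101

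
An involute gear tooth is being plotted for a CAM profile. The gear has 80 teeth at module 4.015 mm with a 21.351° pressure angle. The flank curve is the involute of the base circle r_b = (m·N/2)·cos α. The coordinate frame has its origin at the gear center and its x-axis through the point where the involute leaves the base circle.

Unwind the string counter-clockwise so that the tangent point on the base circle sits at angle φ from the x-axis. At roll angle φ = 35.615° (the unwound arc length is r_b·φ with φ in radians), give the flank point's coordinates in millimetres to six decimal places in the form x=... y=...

pitch radius r_p = m·N/2 = 4.015·80/2 = 160.600000
base radius r_b = r_p·cos α = 160.600000·cos 21.351° = 149.577624
roll angle φ = 35.615° = 0.62159901 rad
x = r_b·(cos φ + φ·sin φ) = 149.577624·(0.81294833 + 0.62159901·0.58233582) = 175.742894
y = r_b·(sin φ − φ·cos φ) = 149.577624·(0.58233582 − 0.62159901·0.81294833) = 11.518664

x=175.742894 y=11.518664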